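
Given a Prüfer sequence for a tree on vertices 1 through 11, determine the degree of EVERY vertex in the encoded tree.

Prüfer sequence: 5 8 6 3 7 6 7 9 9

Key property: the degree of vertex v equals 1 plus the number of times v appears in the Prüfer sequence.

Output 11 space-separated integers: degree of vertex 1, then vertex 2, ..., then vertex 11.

Answer: 1 1 2 1 2 3 3 2 3 1 1

Derivation:
p_1 = 5: count[5] becomes 1
p_2 = 8: count[8] becomes 1
p_3 = 6: count[6] becomes 1
p_4 = 3: count[3] becomes 1
p_5 = 7: count[7] becomes 1
p_6 = 6: count[6] becomes 2
p_7 = 7: count[7] becomes 2
p_8 = 9: count[9] becomes 1
p_9 = 9: count[9] becomes 2
Degrees (1 + count): deg[1]=1+0=1, deg[2]=1+0=1, deg[3]=1+1=2, deg[4]=1+0=1, deg[5]=1+1=2, deg[6]=1+2=3, deg[7]=1+2=3, deg[8]=1+1=2, deg[9]=1+2=3, deg[10]=1+0=1, deg[11]=1+0=1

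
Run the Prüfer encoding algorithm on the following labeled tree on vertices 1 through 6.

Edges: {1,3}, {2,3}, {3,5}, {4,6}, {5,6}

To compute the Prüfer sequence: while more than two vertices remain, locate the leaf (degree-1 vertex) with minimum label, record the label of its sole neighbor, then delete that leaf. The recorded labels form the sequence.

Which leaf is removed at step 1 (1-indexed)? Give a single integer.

Answer: 1

Derivation:
Step 1: current leaves = {1,2,4}. Remove leaf 1 (neighbor: 3).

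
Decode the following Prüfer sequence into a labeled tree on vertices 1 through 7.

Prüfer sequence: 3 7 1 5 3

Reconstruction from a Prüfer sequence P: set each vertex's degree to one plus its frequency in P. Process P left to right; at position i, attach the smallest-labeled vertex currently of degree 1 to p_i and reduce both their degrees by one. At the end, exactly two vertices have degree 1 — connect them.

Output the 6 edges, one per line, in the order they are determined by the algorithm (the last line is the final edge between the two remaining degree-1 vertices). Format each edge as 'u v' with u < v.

Initial degrees: {1:2, 2:1, 3:3, 4:1, 5:2, 6:1, 7:2}
Step 1: smallest deg-1 vertex = 2, p_1 = 3. Add edge {2,3}. Now deg[2]=0, deg[3]=2.
Step 2: smallest deg-1 vertex = 4, p_2 = 7. Add edge {4,7}. Now deg[4]=0, deg[7]=1.
Step 3: smallest deg-1 vertex = 6, p_3 = 1. Add edge {1,6}. Now deg[6]=0, deg[1]=1.
Step 4: smallest deg-1 vertex = 1, p_4 = 5. Add edge {1,5}. Now deg[1]=0, deg[5]=1.
Step 5: smallest deg-1 vertex = 5, p_5 = 3. Add edge {3,5}. Now deg[5]=0, deg[3]=1.
Final: two remaining deg-1 vertices are 3, 7. Add edge {3,7}.

Answer: 2 3
4 7
1 6
1 5
3 5
3 7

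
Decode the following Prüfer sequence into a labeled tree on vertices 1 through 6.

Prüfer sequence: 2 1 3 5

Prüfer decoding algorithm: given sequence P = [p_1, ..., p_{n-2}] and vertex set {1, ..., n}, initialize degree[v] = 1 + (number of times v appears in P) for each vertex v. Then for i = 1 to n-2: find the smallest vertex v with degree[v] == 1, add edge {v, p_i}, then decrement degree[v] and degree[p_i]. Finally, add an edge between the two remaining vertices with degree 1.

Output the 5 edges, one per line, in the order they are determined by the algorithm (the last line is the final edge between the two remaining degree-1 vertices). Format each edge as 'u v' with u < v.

Answer: 2 4
1 2
1 3
3 5
5 6

Derivation:
Initial degrees: {1:2, 2:2, 3:2, 4:1, 5:2, 6:1}
Step 1: smallest deg-1 vertex = 4, p_1 = 2. Add edge {2,4}. Now deg[4]=0, deg[2]=1.
Step 2: smallest deg-1 vertex = 2, p_2 = 1. Add edge {1,2}. Now deg[2]=0, deg[1]=1.
Step 3: smallest deg-1 vertex = 1, p_3 = 3. Add edge {1,3}. Now deg[1]=0, deg[3]=1.
Step 4: smallest deg-1 vertex = 3, p_4 = 5. Add edge {3,5}. Now deg[3]=0, deg[5]=1.
Final: two remaining deg-1 vertices are 5, 6. Add edge {5,6}.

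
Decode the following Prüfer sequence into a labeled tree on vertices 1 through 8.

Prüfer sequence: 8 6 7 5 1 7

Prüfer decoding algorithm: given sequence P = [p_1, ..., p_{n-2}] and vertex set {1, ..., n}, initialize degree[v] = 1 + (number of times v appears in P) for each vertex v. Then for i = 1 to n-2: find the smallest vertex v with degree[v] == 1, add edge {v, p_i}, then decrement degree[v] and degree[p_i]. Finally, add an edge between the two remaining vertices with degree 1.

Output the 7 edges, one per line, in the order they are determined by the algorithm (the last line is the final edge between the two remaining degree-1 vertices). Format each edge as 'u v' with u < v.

Answer: 2 8
3 6
4 7
5 6
1 5
1 7
7 8

Derivation:
Initial degrees: {1:2, 2:1, 3:1, 4:1, 5:2, 6:2, 7:3, 8:2}
Step 1: smallest deg-1 vertex = 2, p_1 = 8. Add edge {2,8}. Now deg[2]=0, deg[8]=1.
Step 2: smallest deg-1 vertex = 3, p_2 = 6. Add edge {3,6}. Now deg[3]=0, deg[6]=1.
Step 3: smallest deg-1 vertex = 4, p_3 = 7. Add edge {4,7}. Now deg[4]=0, deg[7]=2.
Step 4: smallest deg-1 vertex = 6, p_4 = 5. Add edge {5,6}. Now deg[6]=0, deg[5]=1.
Step 5: smallest deg-1 vertex = 5, p_5 = 1. Add edge {1,5}. Now deg[5]=0, deg[1]=1.
Step 6: smallest deg-1 vertex = 1, p_6 = 7. Add edge {1,7}. Now deg[1]=0, deg[7]=1.
Final: two remaining deg-1 vertices are 7, 8. Add edge {7,8}.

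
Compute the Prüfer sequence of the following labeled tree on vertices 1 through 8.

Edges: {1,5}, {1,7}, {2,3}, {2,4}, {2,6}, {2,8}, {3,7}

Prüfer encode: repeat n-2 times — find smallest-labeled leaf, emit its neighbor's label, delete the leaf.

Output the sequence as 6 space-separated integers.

Step 1: leaves = {4,5,6,8}. Remove smallest leaf 4, emit neighbor 2.
Step 2: leaves = {5,6,8}. Remove smallest leaf 5, emit neighbor 1.
Step 3: leaves = {1,6,8}. Remove smallest leaf 1, emit neighbor 7.
Step 4: leaves = {6,7,8}. Remove smallest leaf 6, emit neighbor 2.
Step 5: leaves = {7,8}. Remove smallest leaf 7, emit neighbor 3.
Step 6: leaves = {3,8}. Remove smallest leaf 3, emit neighbor 2.
Done: 2 vertices remain (2, 8). Sequence = [2 1 7 2 3 2]

Answer: 2 1 7 2 3 2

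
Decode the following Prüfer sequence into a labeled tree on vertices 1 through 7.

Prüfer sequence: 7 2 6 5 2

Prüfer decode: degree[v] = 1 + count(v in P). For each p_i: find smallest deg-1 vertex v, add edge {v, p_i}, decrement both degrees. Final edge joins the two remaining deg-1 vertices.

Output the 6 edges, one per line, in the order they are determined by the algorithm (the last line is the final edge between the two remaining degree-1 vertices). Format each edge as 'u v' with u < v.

Initial degrees: {1:1, 2:3, 3:1, 4:1, 5:2, 6:2, 7:2}
Step 1: smallest deg-1 vertex = 1, p_1 = 7. Add edge {1,7}. Now deg[1]=0, deg[7]=1.
Step 2: smallest deg-1 vertex = 3, p_2 = 2. Add edge {2,3}. Now deg[3]=0, deg[2]=2.
Step 3: smallest deg-1 vertex = 4, p_3 = 6. Add edge {4,6}. Now deg[4]=0, deg[6]=1.
Step 4: smallest deg-1 vertex = 6, p_4 = 5. Add edge {5,6}. Now deg[6]=0, deg[5]=1.
Step 5: smallest deg-1 vertex = 5, p_5 = 2. Add edge {2,5}. Now deg[5]=0, deg[2]=1.
Final: two remaining deg-1 vertices are 2, 7. Add edge {2,7}.

Answer: 1 7
2 3
4 6
5 6
2 5
2 7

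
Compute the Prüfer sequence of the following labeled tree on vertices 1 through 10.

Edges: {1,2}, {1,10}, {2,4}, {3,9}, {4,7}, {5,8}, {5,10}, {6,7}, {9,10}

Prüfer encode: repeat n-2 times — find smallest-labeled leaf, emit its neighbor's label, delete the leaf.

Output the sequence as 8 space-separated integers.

Answer: 9 7 4 2 1 10 5 10

Derivation:
Step 1: leaves = {3,6,8}. Remove smallest leaf 3, emit neighbor 9.
Step 2: leaves = {6,8,9}. Remove smallest leaf 6, emit neighbor 7.
Step 3: leaves = {7,8,9}. Remove smallest leaf 7, emit neighbor 4.
Step 4: leaves = {4,8,9}. Remove smallest leaf 4, emit neighbor 2.
Step 5: leaves = {2,8,9}. Remove smallest leaf 2, emit neighbor 1.
Step 6: leaves = {1,8,9}. Remove smallest leaf 1, emit neighbor 10.
Step 7: leaves = {8,9}. Remove smallest leaf 8, emit neighbor 5.
Step 8: leaves = {5,9}. Remove smallest leaf 5, emit neighbor 10.
Done: 2 vertices remain (9, 10). Sequence = [9 7 4 2 1 10 5 10]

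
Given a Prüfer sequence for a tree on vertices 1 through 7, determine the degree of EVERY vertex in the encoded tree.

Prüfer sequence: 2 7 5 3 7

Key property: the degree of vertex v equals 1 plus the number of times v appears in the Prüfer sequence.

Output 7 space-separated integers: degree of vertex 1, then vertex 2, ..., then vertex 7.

Answer: 1 2 2 1 2 1 3

Derivation:
p_1 = 2: count[2] becomes 1
p_2 = 7: count[7] becomes 1
p_3 = 5: count[5] becomes 1
p_4 = 3: count[3] becomes 1
p_5 = 7: count[7] becomes 2
Degrees (1 + count): deg[1]=1+0=1, deg[2]=1+1=2, deg[3]=1+1=2, deg[4]=1+0=1, deg[5]=1+1=2, deg[6]=1+0=1, deg[7]=1+2=3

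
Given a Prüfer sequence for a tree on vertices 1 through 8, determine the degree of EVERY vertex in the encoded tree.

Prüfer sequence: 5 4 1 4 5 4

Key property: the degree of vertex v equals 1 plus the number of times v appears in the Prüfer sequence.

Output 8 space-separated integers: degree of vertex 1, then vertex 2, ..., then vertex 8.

p_1 = 5: count[5] becomes 1
p_2 = 4: count[4] becomes 1
p_3 = 1: count[1] becomes 1
p_4 = 4: count[4] becomes 2
p_5 = 5: count[5] becomes 2
p_6 = 4: count[4] becomes 3
Degrees (1 + count): deg[1]=1+1=2, deg[2]=1+0=1, deg[3]=1+0=1, deg[4]=1+3=4, deg[5]=1+2=3, deg[6]=1+0=1, deg[7]=1+0=1, deg[8]=1+0=1

Answer: 2 1 1 4 3 1 1 1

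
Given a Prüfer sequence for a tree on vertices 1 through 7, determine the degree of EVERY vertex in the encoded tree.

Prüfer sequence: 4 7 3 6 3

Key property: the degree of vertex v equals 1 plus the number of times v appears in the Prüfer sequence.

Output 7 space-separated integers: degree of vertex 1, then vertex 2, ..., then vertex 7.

p_1 = 4: count[4] becomes 1
p_2 = 7: count[7] becomes 1
p_3 = 3: count[3] becomes 1
p_4 = 6: count[6] becomes 1
p_5 = 3: count[3] becomes 2
Degrees (1 + count): deg[1]=1+0=1, deg[2]=1+0=1, deg[3]=1+2=3, deg[4]=1+1=2, deg[5]=1+0=1, deg[6]=1+1=2, deg[7]=1+1=2

Answer: 1 1 3 2 1 2 2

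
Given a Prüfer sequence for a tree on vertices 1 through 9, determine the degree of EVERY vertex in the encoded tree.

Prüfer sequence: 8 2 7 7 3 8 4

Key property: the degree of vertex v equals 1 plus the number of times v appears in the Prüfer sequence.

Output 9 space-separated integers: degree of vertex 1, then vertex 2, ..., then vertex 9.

Answer: 1 2 2 2 1 1 3 3 1

Derivation:
p_1 = 8: count[8] becomes 1
p_2 = 2: count[2] becomes 1
p_3 = 7: count[7] becomes 1
p_4 = 7: count[7] becomes 2
p_5 = 3: count[3] becomes 1
p_6 = 8: count[8] becomes 2
p_7 = 4: count[4] becomes 1
Degrees (1 + count): deg[1]=1+0=1, deg[2]=1+1=2, deg[3]=1+1=2, deg[4]=1+1=2, deg[5]=1+0=1, deg[6]=1+0=1, deg[7]=1+2=3, deg[8]=1+2=3, deg[9]=1+0=1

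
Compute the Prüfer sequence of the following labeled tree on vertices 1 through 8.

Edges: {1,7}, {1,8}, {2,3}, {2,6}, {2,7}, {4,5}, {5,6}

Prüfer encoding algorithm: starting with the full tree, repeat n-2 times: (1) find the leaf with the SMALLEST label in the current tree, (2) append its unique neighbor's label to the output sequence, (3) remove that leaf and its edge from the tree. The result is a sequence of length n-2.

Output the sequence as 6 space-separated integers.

Answer: 2 5 6 2 7 1

Derivation:
Step 1: leaves = {3,4,8}. Remove smallest leaf 3, emit neighbor 2.
Step 2: leaves = {4,8}. Remove smallest leaf 4, emit neighbor 5.
Step 3: leaves = {5,8}. Remove smallest leaf 5, emit neighbor 6.
Step 4: leaves = {6,8}. Remove smallest leaf 6, emit neighbor 2.
Step 5: leaves = {2,8}. Remove smallest leaf 2, emit neighbor 7.
Step 6: leaves = {7,8}. Remove smallest leaf 7, emit neighbor 1.
Done: 2 vertices remain (1, 8). Sequence = [2 5 6 2 7 1]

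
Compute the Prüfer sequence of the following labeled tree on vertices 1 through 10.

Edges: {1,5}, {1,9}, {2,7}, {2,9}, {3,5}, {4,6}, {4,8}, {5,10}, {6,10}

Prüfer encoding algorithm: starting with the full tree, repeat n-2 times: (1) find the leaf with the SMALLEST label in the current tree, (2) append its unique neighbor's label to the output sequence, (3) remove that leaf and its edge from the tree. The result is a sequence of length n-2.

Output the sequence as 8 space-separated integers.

Step 1: leaves = {3,7,8}. Remove smallest leaf 3, emit neighbor 5.
Step 2: leaves = {7,8}. Remove smallest leaf 7, emit neighbor 2.
Step 3: leaves = {2,8}. Remove smallest leaf 2, emit neighbor 9.
Step 4: leaves = {8,9}. Remove smallest leaf 8, emit neighbor 4.
Step 5: leaves = {4,9}. Remove smallest leaf 4, emit neighbor 6.
Step 6: leaves = {6,9}. Remove smallest leaf 6, emit neighbor 10.
Step 7: leaves = {9,10}. Remove smallest leaf 9, emit neighbor 1.
Step 8: leaves = {1,10}. Remove smallest leaf 1, emit neighbor 5.
Done: 2 vertices remain (5, 10). Sequence = [5 2 9 4 6 10 1 5]

Answer: 5 2 9 4 6 10 1 5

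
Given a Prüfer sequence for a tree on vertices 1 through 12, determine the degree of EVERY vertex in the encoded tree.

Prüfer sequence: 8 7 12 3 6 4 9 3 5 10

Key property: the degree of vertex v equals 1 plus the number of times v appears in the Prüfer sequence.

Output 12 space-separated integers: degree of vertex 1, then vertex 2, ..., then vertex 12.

Answer: 1 1 3 2 2 2 2 2 2 2 1 2

Derivation:
p_1 = 8: count[8] becomes 1
p_2 = 7: count[7] becomes 1
p_3 = 12: count[12] becomes 1
p_4 = 3: count[3] becomes 1
p_5 = 6: count[6] becomes 1
p_6 = 4: count[4] becomes 1
p_7 = 9: count[9] becomes 1
p_8 = 3: count[3] becomes 2
p_9 = 5: count[5] becomes 1
p_10 = 10: count[10] becomes 1
Degrees (1 + count): deg[1]=1+0=1, deg[2]=1+0=1, deg[3]=1+2=3, deg[4]=1+1=2, deg[5]=1+1=2, deg[6]=1+1=2, deg[7]=1+1=2, deg[8]=1+1=2, deg[9]=1+1=2, deg[10]=1+1=2, deg[11]=1+0=1, deg[12]=1+1=2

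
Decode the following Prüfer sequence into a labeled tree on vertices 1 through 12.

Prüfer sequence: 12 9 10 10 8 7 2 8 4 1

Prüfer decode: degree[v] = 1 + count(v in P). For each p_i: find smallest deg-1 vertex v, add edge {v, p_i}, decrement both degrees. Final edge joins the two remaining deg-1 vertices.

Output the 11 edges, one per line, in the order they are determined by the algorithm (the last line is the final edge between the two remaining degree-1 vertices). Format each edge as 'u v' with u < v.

Initial degrees: {1:2, 2:2, 3:1, 4:2, 5:1, 6:1, 7:2, 8:3, 9:2, 10:3, 11:1, 12:2}
Step 1: smallest deg-1 vertex = 3, p_1 = 12. Add edge {3,12}. Now deg[3]=0, deg[12]=1.
Step 2: smallest deg-1 vertex = 5, p_2 = 9. Add edge {5,9}. Now deg[5]=0, deg[9]=1.
Step 3: smallest deg-1 vertex = 6, p_3 = 10. Add edge {6,10}. Now deg[6]=0, deg[10]=2.
Step 4: smallest deg-1 vertex = 9, p_4 = 10. Add edge {9,10}. Now deg[9]=0, deg[10]=1.
Step 5: smallest deg-1 vertex = 10, p_5 = 8. Add edge {8,10}. Now deg[10]=0, deg[8]=2.
Step 6: smallest deg-1 vertex = 11, p_6 = 7. Add edge {7,11}. Now deg[11]=0, deg[7]=1.
Step 7: smallest deg-1 vertex = 7, p_7 = 2. Add edge {2,7}. Now deg[7]=0, deg[2]=1.
Step 8: smallest deg-1 vertex = 2, p_8 = 8. Add edge {2,8}. Now deg[2]=0, deg[8]=1.
Step 9: smallest deg-1 vertex = 8, p_9 = 4. Add edge {4,8}. Now deg[8]=0, deg[4]=1.
Step 10: smallest deg-1 vertex = 4, p_10 = 1. Add edge {1,4}. Now deg[4]=0, deg[1]=1.
Final: two remaining deg-1 vertices are 1, 12. Add edge {1,12}.

Answer: 3 12
5 9
6 10
9 10
8 10
7 11
2 7
2 8
4 8
1 4
1 12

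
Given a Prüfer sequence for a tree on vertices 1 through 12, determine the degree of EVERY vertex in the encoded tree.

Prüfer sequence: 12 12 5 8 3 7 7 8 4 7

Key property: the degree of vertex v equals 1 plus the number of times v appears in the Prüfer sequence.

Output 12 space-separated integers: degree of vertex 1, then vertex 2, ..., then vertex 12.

Answer: 1 1 2 2 2 1 4 3 1 1 1 3

Derivation:
p_1 = 12: count[12] becomes 1
p_2 = 12: count[12] becomes 2
p_3 = 5: count[5] becomes 1
p_4 = 8: count[8] becomes 1
p_5 = 3: count[3] becomes 1
p_6 = 7: count[7] becomes 1
p_7 = 7: count[7] becomes 2
p_8 = 8: count[8] becomes 2
p_9 = 4: count[4] becomes 1
p_10 = 7: count[7] becomes 3
Degrees (1 + count): deg[1]=1+0=1, deg[2]=1+0=1, deg[3]=1+1=2, deg[4]=1+1=2, deg[5]=1+1=2, deg[6]=1+0=1, deg[7]=1+3=4, deg[8]=1+2=3, deg[9]=1+0=1, deg[10]=1+0=1, deg[11]=1+0=1, deg[12]=1+2=3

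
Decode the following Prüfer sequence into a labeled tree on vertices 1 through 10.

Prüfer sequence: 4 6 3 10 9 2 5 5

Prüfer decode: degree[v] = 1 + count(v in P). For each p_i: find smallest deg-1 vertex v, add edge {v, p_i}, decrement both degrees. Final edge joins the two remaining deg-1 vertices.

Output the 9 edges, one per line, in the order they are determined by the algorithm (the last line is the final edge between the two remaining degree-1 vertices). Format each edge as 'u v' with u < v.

Initial degrees: {1:1, 2:2, 3:2, 4:2, 5:3, 6:2, 7:1, 8:1, 9:2, 10:2}
Step 1: smallest deg-1 vertex = 1, p_1 = 4. Add edge {1,4}. Now deg[1]=0, deg[4]=1.
Step 2: smallest deg-1 vertex = 4, p_2 = 6. Add edge {4,6}. Now deg[4]=0, deg[6]=1.
Step 3: smallest deg-1 vertex = 6, p_3 = 3. Add edge {3,6}. Now deg[6]=0, deg[3]=1.
Step 4: smallest deg-1 vertex = 3, p_4 = 10. Add edge {3,10}. Now deg[3]=0, deg[10]=1.
Step 5: smallest deg-1 vertex = 7, p_5 = 9. Add edge {7,9}. Now deg[7]=0, deg[9]=1.
Step 6: smallest deg-1 vertex = 8, p_6 = 2. Add edge {2,8}. Now deg[8]=0, deg[2]=1.
Step 7: smallest deg-1 vertex = 2, p_7 = 5. Add edge {2,5}. Now deg[2]=0, deg[5]=2.
Step 8: smallest deg-1 vertex = 9, p_8 = 5. Add edge {5,9}. Now deg[9]=0, deg[5]=1.
Final: two remaining deg-1 vertices are 5, 10. Add edge {5,10}.

Answer: 1 4
4 6
3 6
3 10
7 9
2 8
2 5
5 9
5 10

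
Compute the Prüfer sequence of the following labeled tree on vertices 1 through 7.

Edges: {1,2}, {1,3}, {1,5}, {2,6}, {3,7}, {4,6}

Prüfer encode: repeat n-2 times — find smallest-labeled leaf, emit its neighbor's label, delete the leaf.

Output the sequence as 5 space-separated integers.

Step 1: leaves = {4,5,7}. Remove smallest leaf 4, emit neighbor 6.
Step 2: leaves = {5,6,7}. Remove smallest leaf 5, emit neighbor 1.
Step 3: leaves = {6,7}. Remove smallest leaf 6, emit neighbor 2.
Step 4: leaves = {2,7}. Remove smallest leaf 2, emit neighbor 1.
Step 5: leaves = {1,7}. Remove smallest leaf 1, emit neighbor 3.
Done: 2 vertices remain (3, 7). Sequence = [6 1 2 1 3]

Answer: 6 1 2 1 3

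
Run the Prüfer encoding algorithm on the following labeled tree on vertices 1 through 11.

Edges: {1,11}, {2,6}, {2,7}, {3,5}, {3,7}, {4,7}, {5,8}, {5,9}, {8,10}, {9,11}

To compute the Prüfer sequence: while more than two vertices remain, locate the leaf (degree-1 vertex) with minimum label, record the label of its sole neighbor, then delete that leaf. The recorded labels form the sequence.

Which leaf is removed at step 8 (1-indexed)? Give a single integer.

Step 1: current leaves = {1,4,6,10}. Remove leaf 1 (neighbor: 11).
Step 2: current leaves = {4,6,10,11}. Remove leaf 4 (neighbor: 7).
Step 3: current leaves = {6,10,11}. Remove leaf 6 (neighbor: 2).
Step 4: current leaves = {2,10,11}. Remove leaf 2 (neighbor: 7).
Step 5: current leaves = {7,10,11}. Remove leaf 7 (neighbor: 3).
Step 6: current leaves = {3,10,11}. Remove leaf 3 (neighbor: 5).
Step 7: current leaves = {10,11}. Remove leaf 10 (neighbor: 8).
Step 8: current leaves = {8,11}. Remove leaf 8 (neighbor: 5).

Answer: 8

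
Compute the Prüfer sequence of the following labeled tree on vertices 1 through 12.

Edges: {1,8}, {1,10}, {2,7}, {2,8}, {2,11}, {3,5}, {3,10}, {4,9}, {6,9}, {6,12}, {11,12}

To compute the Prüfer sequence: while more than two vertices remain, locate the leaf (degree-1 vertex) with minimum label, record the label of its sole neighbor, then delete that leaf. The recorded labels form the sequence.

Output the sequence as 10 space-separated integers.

Step 1: leaves = {4,5,7}. Remove smallest leaf 4, emit neighbor 9.
Step 2: leaves = {5,7,9}. Remove smallest leaf 5, emit neighbor 3.
Step 3: leaves = {3,7,9}. Remove smallest leaf 3, emit neighbor 10.
Step 4: leaves = {7,9,10}. Remove smallest leaf 7, emit neighbor 2.
Step 5: leaves = {9,10}. Remove smallest leaf 9, emit neighbor 6.
Step 6: leaves = {6,10}. Remove smallest leaf 6, emit neighbor 12.
Step 7: leaves = {10,12}. Remove smallest leaf 10, emit neighbor 1.
Step 8: leaves = {1,12}. Remove smallest leaf 1, emit neighbor 8.
Step 9: leaves = {8,12}. Remove smallest leaf 8, emit neighbor 2.
Step 10: leaves = {2,12}. Remove smallest leaf 2, emit neighbor 11.
Done: 2 vertices remain (11, 12). Sequence = [9 3 10 2 6 12 1 8 2 11]

Answer: 9 3 10 2 6 12 1 8 2 11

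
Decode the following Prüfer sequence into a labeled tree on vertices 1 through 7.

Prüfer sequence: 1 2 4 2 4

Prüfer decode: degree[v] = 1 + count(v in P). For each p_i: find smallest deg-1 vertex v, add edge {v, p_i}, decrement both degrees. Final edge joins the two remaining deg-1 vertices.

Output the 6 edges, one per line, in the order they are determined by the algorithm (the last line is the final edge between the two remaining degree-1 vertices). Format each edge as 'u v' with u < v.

Initial degrees: {1:2, 2:3, 3:1, 4:3, 5:1, 6:1, 7:1}
Step 1: smallest deg-1 vertex = 3, p_1 = 1. Add edge {1,3}. Now deg[3]=0, deg[1]=1.
Step 2: smallest deg-1 vertex = 1, p_2 = 2. Add edge {1,2}. Now deg[1]=0, deg[2]=2.
Step 3: smallest deg-1 vertex = 5, p_3 = 4. Add edge {4,5}. Now deg[5]=0, deg[4]=2.
Step 4: smallest deg-1 vertex = 6, p_4 = 2. Add edge {2,6}. Now deg[6]=0, deg[2]=1.
Step 5: smallest deg-1 vertex = 2, p_5 = 4. Add edge {2,4}. Now deg[2]=0, deg[4]=1.
Final: two remaining deg-1 vertices are 4, 7. Add edge {4,7}.

Answer: 1 3
1 2
4 5
2 6
2 4
4 7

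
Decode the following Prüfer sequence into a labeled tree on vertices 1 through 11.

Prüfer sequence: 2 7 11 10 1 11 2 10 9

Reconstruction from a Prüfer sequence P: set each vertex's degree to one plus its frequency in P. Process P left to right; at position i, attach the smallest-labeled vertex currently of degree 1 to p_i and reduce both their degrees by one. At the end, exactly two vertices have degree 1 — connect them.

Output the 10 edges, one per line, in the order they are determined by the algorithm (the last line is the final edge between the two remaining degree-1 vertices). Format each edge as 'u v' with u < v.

Initial degrees: {1:2, 2:3, 3:1, 4:1, 5:1, 6:1, 7:2, 8:1, 9:2, 10:3, 11:3}
Step 1: smallest deg-1 vertex = 3, p_1 = 2. Add edge {2,3}. Now deg[3]=0, deg[2]=2.
Step 2: smallest deg-1 vertex = 4, p_2 = 7. Add edge {4,7}. Now deg[4]=0, deg[7]=1.
Step 3: smallest deg-1 vertex = 5, p_3 = 11. Add edge {5,11}. Now deg[5]=0, deg[11]=2.
Step 4: smallest deg-1 vertex = 6, p_4 = 10. Add edge {6,10}. Now deg[6]=0, deg[10]=2.
Step 5: smallest deg-1 vertex = 7, p_5 = 1. Add edge {1,7}. Now deg[7]=0, deg[1]=1.
Step 6: smallest deg-1 vertex = 1, p_6 = 11. Add edge {1,11}. Now deg[1]=0, deg[11]=1.
Step 7: smallest deg-1 vertex = 8, p_7 = 2. Add edge {2,8}. Now deg[8]=0, deg[2]=1.
Step 8: smallest deg-1 vertex = 2, p_8 = 10. Add edge {2,10}. Now deg[2]=0, deg[10]=1.
Step 9: smallest deg-1 vertex = 10, p_9 = 9. Add edge {9,10}. Now deg[10]=0, deg[9]=1.
Final: two remaining deg-1 vertices are 9, 11. Add edge {9,11}.

Answer: 2 3
4 7
5 11
6 10
1 7
1 11
2 8
2 10
9 10
9 11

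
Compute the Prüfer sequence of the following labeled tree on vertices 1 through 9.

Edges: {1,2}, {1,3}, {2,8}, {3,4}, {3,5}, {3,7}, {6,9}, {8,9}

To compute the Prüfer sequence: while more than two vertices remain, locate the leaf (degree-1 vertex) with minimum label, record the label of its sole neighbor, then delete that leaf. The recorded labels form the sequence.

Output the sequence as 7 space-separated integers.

Step 1: leaves = {4,5,6,7}. Remove smallest leaf 4, emit neighbor 3.
Step 2: leaves = {5,6,7}. Remove smallest leaf 5, emit neighbor 3.
Step 3: leaves = {6,7}. Remove smallest leaf 6, emit neighbor 9.
Step 4: leaves = {7,9}. Remove smallest leaf 7, emit neighbor 3.
Step 5: leaves = {3,9}. Remove smallest leaf 3, emit neighbor 1.
Step 6: leaves = {1,9}. Remove smallest leaf 1, emit neighbor 2.
Step 7: leaves = {2,9}. Remove smallest leaf 2, emit neighbor 8.
Done: 2 vertices remain (8, 9). Sequence = [3 3 9 3 1 2 8]

Answer: 3 3 9 3 1 2 8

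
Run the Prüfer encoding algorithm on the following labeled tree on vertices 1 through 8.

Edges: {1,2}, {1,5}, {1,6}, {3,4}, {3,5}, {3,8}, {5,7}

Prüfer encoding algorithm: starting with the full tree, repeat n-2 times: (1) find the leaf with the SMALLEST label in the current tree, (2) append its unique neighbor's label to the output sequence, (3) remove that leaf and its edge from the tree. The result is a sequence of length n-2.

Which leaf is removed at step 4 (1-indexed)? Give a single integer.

Answer: 1

Derivation:
Step 1: current leaves = {2,4,6,7,8}. Remove leaf 2 (neighbor: 1).
Step 2: current leaves = {4,6,7,8}. Remove leaf 4 (neighbor: 3).
Step 3: current leaves = {6,7,8}. Remove leaf 6 (neighbor: 1).
Step 4: current leaves = {1,7,8}. Remove leaf 1 (neighbor: 5).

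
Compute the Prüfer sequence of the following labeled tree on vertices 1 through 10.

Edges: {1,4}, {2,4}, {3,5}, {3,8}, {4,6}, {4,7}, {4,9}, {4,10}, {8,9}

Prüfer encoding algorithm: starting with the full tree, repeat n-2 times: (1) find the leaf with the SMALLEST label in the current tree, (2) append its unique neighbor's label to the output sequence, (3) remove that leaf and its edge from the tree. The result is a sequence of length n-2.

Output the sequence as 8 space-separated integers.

Answer: 4 4 3 8 4 4 9 4

Derivation:
Step 1: leaves = {1,2,5,6,7,10}. Remove smallest leaf 1, emit neighbor 4.
Step 2: leaves = {2,5,6,7,10}. Remove smallest leaf 2, emit neighbor 4.
Step 3: leaves = {5,6,7,10}. Remove smallest leaf 5, emit neighbor 3.
Step 4: leaves = {3,6,7,10}. Remove smallest leaf 3, emit neighbor 8.
Step 5: leaves = {6,7,8,10}. Remove smallest leaf 6, emit neighbor 4.
Step 6: leaves = {7,8,10}. Remove smallest leaf 7, emit neighbor 4.
Step 7: leaves = {8,10}. Remove smallest leaf 8, emit neighbor 9.
Step 8: leaves = {9,10}. Remove smallest leaf 9, emit neighbor 4.
Done: 2 vertices remain (4, 10). Sequence = [4 4 3 8 4 4 9 4]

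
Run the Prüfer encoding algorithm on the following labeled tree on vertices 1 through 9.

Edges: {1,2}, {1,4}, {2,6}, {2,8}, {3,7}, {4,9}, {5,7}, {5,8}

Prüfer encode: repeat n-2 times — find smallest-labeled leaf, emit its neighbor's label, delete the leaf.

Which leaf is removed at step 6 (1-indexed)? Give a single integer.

Step 1: current leaves = {3,6,9}. Remove leaf 3 (neighbor: 7).
Step 2: current leaves = {6,7,9}. Remove leaf 6 (neighbor: 2).
Step 3: current leaves = {7,9}. Remove leaf 7 (neighbor: 5).
Step 4: current leaves = {5,9}. Remove leaf 5 (neighbor: 8).
Step 5: current leaves = {8,9}. Remove leaf 8 (neighbor: 2).
Step 6: current leaves = {2,9}. Remove leaf 2 (neighbor: 1).

Answer: 2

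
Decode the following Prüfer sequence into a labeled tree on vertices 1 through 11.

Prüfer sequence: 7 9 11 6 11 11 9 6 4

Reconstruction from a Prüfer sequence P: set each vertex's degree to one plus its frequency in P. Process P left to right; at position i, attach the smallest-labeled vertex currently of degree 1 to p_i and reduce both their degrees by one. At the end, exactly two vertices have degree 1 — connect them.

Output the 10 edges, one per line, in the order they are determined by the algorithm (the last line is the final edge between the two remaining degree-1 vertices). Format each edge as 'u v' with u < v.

Initial degrees: {1:1, 2:1, 3:1, 4:2, 5:1, 6:3, 7:2, 8:1, 9:3, 10:1, 11:4}
Step 1: smallest deg-1 vertex = 1, p_1 = 7. Add edge {1,7}. Now deg[1]=0, deg[7]=1.
Step 2: smallest deg-1 vertex = 2, p_2 = 9. Add edge {2,9}. Now deg[2]=0, deg[9]=2.
Step 3: smallest deg-1 vertex = 3, p_3 = 11. Add edge {3,11}. Now deg[3]=0, deg[11]=3.
Step 4: smallest deg-1 vertex = 5, p_4 = 6. Add edge {5,6}. Now deg[5]=0, deg[6]=2.
Step 5: smallest deg-1 vertex = 7, p_5 = 11. Add edge {7,11}. Now deg[7]=0, deg[11]=2.
Step 6: smallest deg-1 vertex = 8, p_6 = 11. Add edge {8,11}. Now deg[8]=0, deg[11]=1.
Step 7: smallest deg-1 vertex = 10, p_7 = 9. Add edge {9,10}. Now deg[10]=0, deg[9]=1.
Step 8: smallest deg-1 vertex = 9, p_8 = 6. Add edge {6,9}. Now deg[9]=0, deg[6]=1.
Step 9: smallest deg-1 vertex = 6, p_9 = 4. Add edge {4,6}. Now deg[6]=0, deg[4]=1.
Final: two remaining deg-1 vertices are 4, 11. Add edge {4,11}.

Answer: 1 7
2 9
3 11
5 6
7 11
8 11
9 10
6 9
4 6
4 11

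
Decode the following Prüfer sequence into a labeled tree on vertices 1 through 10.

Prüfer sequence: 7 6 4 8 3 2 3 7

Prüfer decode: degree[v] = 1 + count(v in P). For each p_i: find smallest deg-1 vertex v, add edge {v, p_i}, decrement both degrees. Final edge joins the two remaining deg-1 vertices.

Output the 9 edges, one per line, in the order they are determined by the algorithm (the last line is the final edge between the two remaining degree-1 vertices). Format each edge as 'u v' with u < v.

Answer: 1 7
5 6
4 6
4 8
3 8
2 9
2 3
3 7
7 10

Derivation:
Initial degrees: {1:1, 2:2, 3:3, 4:2, 5:1, 6:2, 7:3, 8:2, 9:1, 10:1}
Step 1: smallest deg-1 vertex = 1, p_1 = 7. Add edge {1,7}. Now deg[1]=0, deg[7]=2.
Step 2: smallest deg-1 vertex = 5, p_2 = 6. Add edge {5,6}. Now deg[5]=0, deg[6]=1.
Step 3: smallest deg-1 vertex = 6, p_3 = 4. Add edge {4,6}. Now deg[6]=0, deg[4]=1.
Step 4: smallest deg-1 vertex = 4, p_4 = 8. Add edge {4,8}. Now deg[4]=0, deg[8]=1.
Step 5: smallest deg-1 vertex = 8, p_5 = 3. Add edge {3,8}. Now deg[8]=0, deg[3]=2.
Step 6: smallest deg-1 vertex = 9, p_6 = 2. Add edge {2,9}. Now deg[9]=0, deg[2]=1.
Step 7: smallest deg-1 vertex = 2, p_7 = 3. Add edge {2,3}. Now deg[2]=0, deg[3]=1.
Step 8: smallest deg-1 vertex = 3, p_8 = 7. Add edge {3,7}. Now deg[3]=0, deg[7]=1.
Final: two remaining deg-1 vertices are 7, 10. Add edge {7,10}.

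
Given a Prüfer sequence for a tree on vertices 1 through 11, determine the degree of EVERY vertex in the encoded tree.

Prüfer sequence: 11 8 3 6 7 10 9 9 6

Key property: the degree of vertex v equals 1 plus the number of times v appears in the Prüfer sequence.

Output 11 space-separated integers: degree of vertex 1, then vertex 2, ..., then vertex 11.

Answer: 1 1 2 1 1 3 2 2 3 2 2

Derivation:
p_1 = 11: count[11] becomes 1
p_2 = 8: count[8] becomes 1
p_3 = 3: count[3] becomes 1
p_4 = 6: count[6] becomes 1
p_5 = 7: count[7] becomes 1
p_6 = 10: count[10] becomes 1
p_7 = 9: count[9] becomes 1
p_8 = 9: count[9] becomes 2
p_9 = 6: count[6] becomes 2
Degrees (1 + count): deg[1]=1+0=1, deg[2]=1+0=1, deg[3]=1+1=2, deg[4]=1+0=1, deg[5]=1+0=1, deg[6]=1+2=3, deg[7]=1+1=2, deg[8]=1+1=2, deg[9]=1+2=3, deg[10]=1+1=2, deg[11]=1+1=2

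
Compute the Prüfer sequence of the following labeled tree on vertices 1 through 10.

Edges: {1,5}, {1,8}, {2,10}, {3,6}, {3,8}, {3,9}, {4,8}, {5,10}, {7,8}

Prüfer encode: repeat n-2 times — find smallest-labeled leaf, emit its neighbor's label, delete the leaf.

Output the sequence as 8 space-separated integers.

Step 1: leaves = {2,4,6,7,9}. Remove smallest leaf 2, emit neighbor 10.
Step 2: leaves = {4,6,7,9,10}. Remove smallest leaf 4, emit neighbor 8.
Step 3: leaves = {6,7,9,10}. Remove smallest leaf 6, emit neighbor 3.
Step 4: leaves = {7,9,10}. Remove smallest leaf 7, emit neighbor 8.
Step 5: leaves = {9,10}. Remove smallest leaf 9, emit neighbor 3.
Step 6: leaves = {3,10}. Remove smallest leaf 3, emit neighbor 8.
Step 7: leaves = {8,10}. Remove smallest leaf 8, emit neighbor 1.
Step 8: leaves = {1,10}. Remove smallest leaf 1, emit neighbor 5.
Done: 2 vertices remain (5, 10). Sequence = [10 8 3 8 3 8 1 5]

Answer: 10 8 3 8 3 8 1 5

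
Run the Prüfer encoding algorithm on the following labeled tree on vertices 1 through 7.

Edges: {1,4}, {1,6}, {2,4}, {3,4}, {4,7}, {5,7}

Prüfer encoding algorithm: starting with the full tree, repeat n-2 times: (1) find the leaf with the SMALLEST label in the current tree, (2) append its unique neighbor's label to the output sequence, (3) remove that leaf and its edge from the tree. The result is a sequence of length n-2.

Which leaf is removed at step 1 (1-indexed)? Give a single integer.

Answer: 2

Derivation:
Step 1: current leaves = {2,3,5,6}. Remove leaf 2 (neighbor: 4).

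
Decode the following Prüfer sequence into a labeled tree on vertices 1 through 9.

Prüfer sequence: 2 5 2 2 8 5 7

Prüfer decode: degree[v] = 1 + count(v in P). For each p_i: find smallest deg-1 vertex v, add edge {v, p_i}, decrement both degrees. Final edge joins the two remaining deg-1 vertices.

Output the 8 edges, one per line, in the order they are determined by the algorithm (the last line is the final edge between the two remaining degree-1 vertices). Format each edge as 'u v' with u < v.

Initial degrees: {1:1, 2:4, 3:1, 4:1, 5:3, 6:1, 7:2, 8:2, 9:1}
Step 1: smallest deg-1 vertex = 1, p_1 = 2. Add edge {1,2}. Now deg[1]=0, deg[2]=3.
Step 2: smallest deg-1 vertex = 3, p_2 = 5. Add edge {3,5}. Now deg[3]=0, deg[5]=2.
Step 3: smallest deg-1 vertex = 4, p_3 = 2. Add edge {2,4}. Now deg[4]=0, deg[2]=2.
Step 4: smallest deg-1 vertex = 6, p_4 = 2. Add edge {2,6}. Now deg[6]=0, deg[2]=1.
Step 5: smallest deg-1 vertex = 2, p_5 = 8. Add edge {2,8}. Now deg[2]=0, deg[8]=1.
Step 6: smallest deg-1 vertex = 8, p_6 = 5. Add edge {5,8}. Now deg[8]=0, deg[5]=1.
Step 7: smallest deg-1 vertex = 5, p_7 = 7. Add edge {5,7}. Now deg[5]=0, deg[7]=1.
Final: two remaining deg-1 vertices are 7, 9. Add edge {7,9}.

Answer: 1 2
3 5
2 4
2 6
2 8
5 8
5 7
7 9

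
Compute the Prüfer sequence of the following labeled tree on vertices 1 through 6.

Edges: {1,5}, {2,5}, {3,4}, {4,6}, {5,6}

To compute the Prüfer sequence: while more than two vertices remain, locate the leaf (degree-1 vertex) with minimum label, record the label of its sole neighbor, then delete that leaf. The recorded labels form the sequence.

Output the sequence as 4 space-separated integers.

Step 1: leaves = {1,2,3}. Remove smallest leaf 1, emit neighbor 5.
Step 2: leaves = {2,3}. Remove smallest leaf 2, emit neighbor 5.
Step 3: leaves = {3,5}. Remove smallest leaf 3, emit neighbor 4.
Step 4: leaves = {4,5}. Remove smallest leaf 4, emit neighbor 6.
Done: 2 vertices remain (5, 6). Sequence = [5 5 4 6]

Answer: 5 5 4 6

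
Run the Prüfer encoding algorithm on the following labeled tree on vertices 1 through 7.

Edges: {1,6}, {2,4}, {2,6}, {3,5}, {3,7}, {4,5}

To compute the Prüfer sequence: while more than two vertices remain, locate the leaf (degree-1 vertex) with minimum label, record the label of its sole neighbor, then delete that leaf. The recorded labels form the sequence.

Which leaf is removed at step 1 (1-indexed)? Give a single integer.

Step 1: current leaves = {1,7}. Remove leaf 1 (neighbor: 6).

Answer: 1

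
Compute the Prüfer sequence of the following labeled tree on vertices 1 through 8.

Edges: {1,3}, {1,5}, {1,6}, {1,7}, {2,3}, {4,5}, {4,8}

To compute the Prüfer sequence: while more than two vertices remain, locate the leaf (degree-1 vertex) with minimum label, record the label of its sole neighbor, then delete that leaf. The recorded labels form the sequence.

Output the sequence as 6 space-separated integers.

Step 1: leaves = {2,6,7,8}. Remove smallest leaf 2, emit neighbor 3.
Step 2: leaves = {3,6,7,8}. Remove smallest leaf 3, emit neighbor 1.
Step 3: leaves = {6,7,8}. Remove smallest leaf 6, emit neighbor 1.
Step 4: leaves = {7,8}. Remove smallest leaf 7, emit neighbor 1.
Step 5: leaves = {1,8}. Remove smallest leaf 1, emit neighbor 5.
Step 6: leaves = {5,8}. Remove smallest leaf 5, emit neighbor 4.
Done: 2 vertices remain (4, 8). Sequence = [3 1 1 1 5 4]

Answer: 3 1 1 1 5 4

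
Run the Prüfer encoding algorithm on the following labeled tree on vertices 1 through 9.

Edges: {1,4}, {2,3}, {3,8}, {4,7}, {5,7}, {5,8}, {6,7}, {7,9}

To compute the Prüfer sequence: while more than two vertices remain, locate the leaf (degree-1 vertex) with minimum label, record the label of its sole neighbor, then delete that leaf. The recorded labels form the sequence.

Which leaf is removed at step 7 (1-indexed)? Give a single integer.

Step 1: current leaves = {1,2,6,9}. Remove leaf 1 (neighbor: 4).
Step 2: current leaves = {2,4,6,9}. Remove leaf 2 (neighbor: 3).
Step 3: current leaves = {3,4,6,9}. Remove leaf 3 (neighbor: 8).
Step 4: current leaves = {4,6,8,9}. Remove leaf 4 (neighbor: 7).
Step 5: current leaves = {6,8,9}. Remove leaf 6 (neighbor: 7).
Step 6: current leaves = {8,9}. Remove leaf 8 (neighbor: 5).
Step 7: current leaves = {5,9}. Remove leaf 5 (neighbor: 7).

Answer: 5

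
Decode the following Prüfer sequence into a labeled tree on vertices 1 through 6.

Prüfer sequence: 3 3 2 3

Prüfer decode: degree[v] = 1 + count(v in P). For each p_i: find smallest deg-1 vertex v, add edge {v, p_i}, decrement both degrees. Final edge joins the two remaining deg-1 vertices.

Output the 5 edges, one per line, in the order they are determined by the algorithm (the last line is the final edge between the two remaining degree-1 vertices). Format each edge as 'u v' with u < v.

Initial degrees: {1:1, 2:2, 3:4, 4:1, 5:1, 6:1}
Step 1: smallest deg-1 vertex = 1, p_1 = 3. Add edge {1,3}. Now deg[1]=0, deg[3]=3.
Step 2: smallest deg-1 vertex = 4, p_2 = 3. Add edge {3,4}. Now deg[4]=0, deg[3]=2.
Step 3: smallest deg-1 vertex = 5, p_3 = 2. Add edge {2,5}. Now deg[5]=0, deg[2]=1.
Step 4: smallest deg-1 vertex = 2, p_4 = 3. Add edge {2,3}. Now deg[2]=0, deg[3]=1.
Final: two remaining deg-1 vertices are 3, 6. Add edge {3,6}.

Answer: 1 3
3 4
2 5
2 3
3 6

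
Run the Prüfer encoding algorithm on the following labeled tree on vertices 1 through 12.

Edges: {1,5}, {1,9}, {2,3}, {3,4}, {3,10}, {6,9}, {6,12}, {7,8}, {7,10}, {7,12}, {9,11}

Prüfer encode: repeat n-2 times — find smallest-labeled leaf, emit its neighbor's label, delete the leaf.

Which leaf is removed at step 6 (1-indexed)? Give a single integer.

Step 1: current leaves = {2,4,5,8,11}. Remove leaf 2 (neighbor: 3).
Step 2: current leaves = {4,5,8,11}. Remove leaf 4 (neighbor: 3).
Step 3: current leaves = {3,5,8,11}. Remove leaf 3 (neighbor: 10).
Step 4: current leaves = {5,8,10,11}. Remove leaf 5 (neighbor: 1).
Step 5: current leaves = {1,8,10,11}. Remove leaf 1 (neighbor: 9).
Step 6: current leaves = {8,10,11}. Remove leaf 8 (neighbor: 7).

Answer: 8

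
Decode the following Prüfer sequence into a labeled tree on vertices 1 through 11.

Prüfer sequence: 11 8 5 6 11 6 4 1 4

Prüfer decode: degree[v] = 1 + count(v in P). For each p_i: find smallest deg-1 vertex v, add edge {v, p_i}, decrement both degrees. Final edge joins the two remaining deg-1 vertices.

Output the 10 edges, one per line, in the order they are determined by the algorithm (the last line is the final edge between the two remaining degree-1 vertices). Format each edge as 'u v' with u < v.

Answer: 2 11
3 8
5 7
5 6
8 11
6 9
4 6
1 10
1 4
4 11

Derivation:
Initial degrees: {1:2, 2:1, 3:1, 4:3, 5:2, 6:3, 7:1, 8:2, 9:1, 10:1, 11:3}
Step 1: smallest deg-1 vertex = 2, p_1 = 11. Add edge {2,11}. Now deg[2]=0, deg[11]=2.
Step 2: smallest deg-1 vertex = 3, p_2 = 8. Add edge {3,8}. Now deg[3]=0, deg[8]=1.
Step 3: smallest deg-1 vertex = 7, p_3 = 5. Add edge {5,7}. Now deg[7]=0, deg[5]=1.
Step 4: smallest deg-1 vertex = 5, p_4 = 6. Add edge {5,6}. Now deg[5]=0, deg[6]=2.
Step 5: smallest deg-1 vertex = 8, p_5 = 11. Add edge {8,11}. Now deg[8]=0, deg[11]=1.
Step 6: smallest deg-1 vertex = 9, p_6 = 6. Add edge {6,9}. Now deg[9]=0, deg[6]=1.
Step 7: smallest deg-1 vertex = 6, p_7 = 4. Add edge {4,6}. Now deg[6]=0, deg[4]=2.
Step 8: smallest deg-1 vertex = 10, p_8 = 1. Add edge {1,10}. Now deg[10]=0, deg[1]=1.
Step 9: smallest deg-1 vertex = 1, p_9 = 4. Add edge {1,4}. Now deg[1]=0, deg[4]=1.
Final: two remaining deg-1 vertices are 4, 11. Add edge {4,11}.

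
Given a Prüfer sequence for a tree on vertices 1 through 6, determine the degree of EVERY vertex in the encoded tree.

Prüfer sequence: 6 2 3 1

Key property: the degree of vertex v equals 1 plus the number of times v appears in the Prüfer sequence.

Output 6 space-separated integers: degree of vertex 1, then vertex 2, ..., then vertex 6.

Answer: 2 2 2 1 1 2

Derivation:
p_1 = 6: count[6] becomes 1
p_2 = 2: count[2] becomes 1
p_3 = 3: count[3] becomes 1
p_4 = 1: count[1] becomes 1
Degrees (1 + count): deg[1]=1+1=2, deg[2]=1+1=2, deg[3]=1+1=2, deg[4]=1+0=1, deg[5]=1+0=1, deg[6]=1+1=2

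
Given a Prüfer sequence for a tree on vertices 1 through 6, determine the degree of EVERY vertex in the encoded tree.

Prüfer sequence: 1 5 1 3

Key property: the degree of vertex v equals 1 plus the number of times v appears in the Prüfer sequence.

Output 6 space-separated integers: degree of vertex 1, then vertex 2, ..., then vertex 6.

p_1 = 1: count[1] becomes 1
p_2 = 5: count[5] becomes 1
p_3 = 1: count[1] becomes 2
p_4 = 3: count[3] becomes 1
Degrees (1 + count): deg[1]=1+2=3, deg[2]=1+0=1, deg[3]=1+1=2, deg[4]=1+0=1, deg[5]=1+1=2, deg[6]=1+0=1

Answer: 3 1 2 1 2 1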